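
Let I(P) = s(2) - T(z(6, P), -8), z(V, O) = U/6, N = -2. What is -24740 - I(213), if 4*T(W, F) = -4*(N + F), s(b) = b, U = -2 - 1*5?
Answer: -24732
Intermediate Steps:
U = -7 (U = -2 - 5 = -7)
z(V, O) = -7/6
T(W, F) = 2 - F (T(W, F) = (-4*(-2 + F))/4 = (8 - 4*F)/4 = 2 - F)
I(P) = -8 (I(P) = 2 - (2 - 1*(-8)) = 2 - (2 + 8) = 2 - 1*10 = 2 - 10 = -8)
-24740 - I(213) = -24740 - 1*(-8) = -24740 + 8 = -24732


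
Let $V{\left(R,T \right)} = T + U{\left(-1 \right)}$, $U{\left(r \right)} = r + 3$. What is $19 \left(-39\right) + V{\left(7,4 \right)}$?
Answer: $-735$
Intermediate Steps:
$U{\left(r \right)} = 3 + r$
$V{\left(R,T \right)} = 2 + T$ ($V{\left(R,T \right)} = T + \left(3 - 1\right) = T + 2 = 2 + T$)
$19 \left(-39\right) + V{\left(7,4 \right)} = 19 \left(-39\right) + \left(2 + 4\right) = -741 + 6 = -735$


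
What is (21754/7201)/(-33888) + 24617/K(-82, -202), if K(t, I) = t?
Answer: -1501806613981/5002563504 ≈ -300.21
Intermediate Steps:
(21754/7201)/(-33888) + 24617/K(-82, -202) = (21754/7201)/(-33888) + 24617/(-82) = (21754*(1/7201))*(-1/33888) + 24617*(-1/82) = (21754/7201)*(-1/33888) - 24617/82 = -10877/122013744 - 24617/82 = -1501806613981/5002563504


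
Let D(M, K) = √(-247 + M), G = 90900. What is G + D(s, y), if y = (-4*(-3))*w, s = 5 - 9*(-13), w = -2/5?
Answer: 90900 + 5*I*√5 ≈ 90900.0 + 11.18*I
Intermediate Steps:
w = -⅖ (w = -2*⅕ = -⅖ ≈ -0.40000)
s = 122 (s = 5 + 117 = 122)
y = -24/5 (y = -4*(-3)*(-⅖) = 12*(-⅖) = -24/5 ≈ -4.8000)
G + D(s, y) = 90900 + √(-247 + 122) = 90900 + √(-125) = 90900 + 5*I*√5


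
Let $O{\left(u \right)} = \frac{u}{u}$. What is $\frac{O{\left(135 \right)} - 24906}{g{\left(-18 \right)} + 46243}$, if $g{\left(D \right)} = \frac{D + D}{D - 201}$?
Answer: $- \frac{1818065}{3375751} \approx -0.53857$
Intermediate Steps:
$O{\left(u \right)} = 1$
$g{\left(D \right)} = \frac{2 D}{-201 + D}$
$\frac{O{\left(135 \right)} - 24906}{g{\left(-18 \right)} + 46243} = \frac{1 - 24906}{2 \left(-18\right) \frac{1}{-201 - 18} + 46243} = \frac{1 - 24906}{2 \left(-18\right) \frac{1}{-219} + 46243} = \frac{1 - 24906}{2 \left(-18\right) \left(- \frac{1}{219}\right) + 46243} = - \frac{24905}{\frac{12}{73} + 46243} = - \frac{24905}{\frac{3375751}{73}} = \left(-24905\right) \frac{73}{3375751} = - \frac{1818065}{3375751}$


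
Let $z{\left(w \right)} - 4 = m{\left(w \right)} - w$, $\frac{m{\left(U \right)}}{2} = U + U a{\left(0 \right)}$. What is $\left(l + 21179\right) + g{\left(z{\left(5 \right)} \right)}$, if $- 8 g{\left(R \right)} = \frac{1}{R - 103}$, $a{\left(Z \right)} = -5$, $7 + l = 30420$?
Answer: $\frac{59433985}{1152} \approx 51592.0$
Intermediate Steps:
$l = 30413$ ($l = -7 + 30420 = 30413$)
$m{\left(U \right)} = - 8 U$ ($m{\left(U \right)} = 2 \left(U + U \left(-5\right)\right) = 2 \left(U - 5 U\right) = 2 \left(- 4 U\right) = - 8 U$)
$z{\left(w \right)} = 4 - 9 w$
$g{\left(R \right)} = - \frac{1}{8 \left(-103 + R\right)}$ ($g{\left(R \right)} = - \frac{1}{8 \left(R - 103\right)} = - \frac{1}{8 \left(-103 + R\right)}$)
$\left(l + 21179\right) + g{\left(z{\left(5 \right)} \right)} = \left(30413 + 21179\right) - \frac{1}{-824 + 8 \left(4 - 45\right)} = 51592 - \frac{1}{-824 + 8 \left(4 - 45\right)} = 51592 - \frac{1}{-824 + 8 \left(-41\right)} = 51592 - \frac{1}{-824 - 328} = 51592 - \frac{1}{-1152} = 51592 - - \frac{1}{1152} = 51592 + \frac{1}{1152} = \frac{59433985}{1152}$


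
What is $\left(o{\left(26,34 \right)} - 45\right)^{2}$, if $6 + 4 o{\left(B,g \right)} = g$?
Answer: $1444$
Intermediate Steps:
$o{\left(B,g \right)} = - \frac{3}{2} + \frac{g}{4}$
$\left(o{\left(26,34 \right)} - 45\right)^{2} = \left(\left(- \frac{3}{2} + \frac{1}{4} \cdot 34\right) - 45\right)^{2} = \left(\left(- \frac{3}{2} + \frac{17}{2}\right) - 45\right)^{2} = \left(7 - 45\right)^{2} = \left(-38\right)^{2} = 1444$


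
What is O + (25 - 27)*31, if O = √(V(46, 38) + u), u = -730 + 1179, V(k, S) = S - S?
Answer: -62 + √449 ≈ -40.810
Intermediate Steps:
V(k, S) = 0
u = 449
O = √449 (O = √(0 + 449) = √449 ≈ 21.190)
O + (25 - 27)*31 = √449 + (25 - 27)*31 = √449 - 2*31 = √449 - 62 = -62 + √449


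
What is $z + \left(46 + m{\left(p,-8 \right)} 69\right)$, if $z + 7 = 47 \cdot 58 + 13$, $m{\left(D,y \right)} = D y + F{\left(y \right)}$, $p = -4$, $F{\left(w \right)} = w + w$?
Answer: $3882$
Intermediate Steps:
$F{\left(w \right)} = 2 w$
$m{\left(D,y \right)} = 2 y + D y$ ($m{\left(D,y \right)} = D y + 2 y = 2 y + D y$)
$z = 2732$ ($z = -7 + \left(47 \cdot 58 + 13\right) = -7 + \left(2726 + 13\right) = -7 + 2739 = 2732$)
$z + \left(46 + m{\left(p,-8 \right)} 69\right) = 2732 + \left(46 + - 8 \left(2 - 4\right) 69\right) = 2732 + \left(46 + \left(-8\right) \left(-2\right) 69\right) = 2732 + \left(46 + 16 \cdot 69\right) = 2732 + \left(46 + 1104\right) = 2732 + 1150 = 3882$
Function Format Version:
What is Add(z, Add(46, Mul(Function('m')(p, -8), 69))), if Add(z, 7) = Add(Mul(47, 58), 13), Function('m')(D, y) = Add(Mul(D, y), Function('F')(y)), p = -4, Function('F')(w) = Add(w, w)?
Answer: 3882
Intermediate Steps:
Function('F')(w) = Mul(2, w)
Function('m')(D, y) = Add(Mul(2, y), Mul(D, y)) (Function('m')(D, y) = Add(Mul(D, y), Mul(2, y)) = Add(Mul(2, y), Mul(D, y)))
z = 2732 (z = Add(-7, Add(Mul(47, 58), 13)) = Add(-7, Add(2726, 13)) = Add(-7, 2739) = 2732)
Add(z, Add(46, Mul(Function('m')(p, -8), 69))) = Add(2732, Add(46, Mul(Mul(-8, Add(2, -4)), 69))) = Add(2732, Add(46, Mul(Mul(-8, -2), 69))) = Add(2732, Add(46, Mul(16, 69))) = Add(2732, Add(46, 1104)) = Add(2732, 1150) = 3882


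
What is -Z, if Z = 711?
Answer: -711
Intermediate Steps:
-Z = -1*711 = -711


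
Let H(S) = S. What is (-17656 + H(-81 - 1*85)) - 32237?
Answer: -50059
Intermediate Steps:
(-17656 + H(-81 - 1*85)) - 32237 = (-17656 + (-81 - 1*85)) - 32237 = (-17656 + (-81 - 85)) - 32237 = (-17656 - 166) - 32237 = -17822 - 32237 = -50059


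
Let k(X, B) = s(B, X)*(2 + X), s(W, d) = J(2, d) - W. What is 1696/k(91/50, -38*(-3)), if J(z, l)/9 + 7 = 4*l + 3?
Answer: -33125/6303 ≈ -5.2554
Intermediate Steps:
J(z, l) = -36 + 36*l (J(z, l) = -63 + 9*(4*l + 3) = -63 + 9*(3 + 4*l) = -63 + (27 + 36*l) = -36 + 36*l)
s(W, d) = -36 - W + 36*d (s(W, d) = (-36 + 36*d) - W = -36 - W + 36*d)
k(X, B) = (2 + X)*(-36 - B + 36*X) (k(X, B) = (-36 - B + 36*X)*(2 + X) = (2 + X)*(-36 - B + 36*X))
1696/k(91/50, -38*(-3)) = 1696/((-(2 + 91/50)*(36 - 38*(-3) - 3276/50))) = 1696/((-(2 + 91*(1/50))*(36 + 114 - 3276/50))) = 1696/((-(2 + 91/50)*(36 + 114 - 36*91/50))) = 1696/((-1*191/50*(36 + 114 - 1638/25))) = 1696/((-1*191/50*2112/25)) = 1696/(-201696/625) = 1696*(-625/201696) = -33125/6303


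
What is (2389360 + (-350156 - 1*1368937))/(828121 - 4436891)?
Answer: -670267/3608770 ≈ -0.18573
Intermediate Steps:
(2389360 + (-350156 - 1*1368937))/(828121 - 4436891) = (2389360 + (-350156 - 1368937))/(-3608770) = (2389360 - 1719093)*(-1/3608770) = 670267*(-1/3608770) = -670267/3608770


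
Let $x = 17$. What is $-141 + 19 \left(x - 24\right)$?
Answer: $-274$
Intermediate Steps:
$-141 + 19 \left(x - 24\right) = -141 + 19 \left(17 - 24\right) = -141 + 19 \left(-7\right) = -141 - 133 = -274$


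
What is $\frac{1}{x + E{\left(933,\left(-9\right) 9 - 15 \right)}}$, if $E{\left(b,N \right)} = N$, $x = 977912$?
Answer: $\frac{1}{977816} \approx 1.0227 \cdot 10^{-6}$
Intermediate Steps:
$\frac{1}{x + E{\left(933,\left(-9\right) 9 - 15 \right)}} = \frac{1}{977912 - 96} = \frac{1}{977816}$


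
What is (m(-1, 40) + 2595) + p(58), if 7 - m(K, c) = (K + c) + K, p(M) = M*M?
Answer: 5928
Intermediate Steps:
p(M) = M²
m(K, c) = 7 - c - 2*K (m(K, c) = 7 - ((K + c) + K) = 7 - (c + 2*K) = 7 + (-c - 2*K) = 7 - c - 2*K)
(m(-1, 40) + 2595) + p(58) = ((7 - 1*40 - 2*(-1)) + 2595) + 58² = ((7 - 40 + 2) + 2595) + 3364 = (-31 + 2595) + 3364 = 2564 + 3364 = 5928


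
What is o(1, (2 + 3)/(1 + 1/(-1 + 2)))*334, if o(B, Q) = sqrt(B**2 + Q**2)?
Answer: 167*sqrt(29) ≈ 899.32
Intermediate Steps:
o(1, (2 + 3)/(1 + 1/(-1 + 2)))*334 = sqrt(1**2 + ((2 + 3)/(1 + 1/(-1 + 2)))**2)*334 = sqrt(1 + (5/(1 + 1/1))**2)*334 = sqrt(1 + (5/(1 + 1))**2)*334 = sqrt(1 + (5/2)**2)*334 = sqrt(1 + 25/4)*334 = sqrt(29/4)*334 = (sqrt(29)/2)*334 = 167*sqrt(29)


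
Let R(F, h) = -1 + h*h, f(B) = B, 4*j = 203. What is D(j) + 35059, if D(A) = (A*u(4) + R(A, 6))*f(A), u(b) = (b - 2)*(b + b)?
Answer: 312177/4 ≈ 78044.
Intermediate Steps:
j = 203/4 (j = (¼)*203 = 203/4 ≈ 50.750)
R(F, h) = -1 + h²
u(b) = 2*b*(-2 + b) (u(b) = (-2 + b)*(2*b) = 2*b*(-2 + b))
D(A) = A*(35 + 16*A) (D(A) = (A*(2*4*(-2 + 4)) + (-1 + 6²))*A = (A*(2*4*2) + (-1 + 36))*A = (A*16 + 35)*A = (16*A + 35)*A = (35 + 16*A)*A = A*(35 + 16*A))
D(j) + 35059 = 203*(35 + 16*(203/4))/4 + 35059 = 203*(35 + 812)/4 + 35059 = (203/4)*847 + 35059 = 171941/4 + 35059 = 312177/4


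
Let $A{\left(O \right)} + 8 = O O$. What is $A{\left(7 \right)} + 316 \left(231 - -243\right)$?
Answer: $149825$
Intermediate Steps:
$A{\left(O \right)} = -8 + O^{2}$ ($A{\left(O \right)} = -8 + O O = -8 + O^{2}$)
$A{\left(7 \right)} + 316 \left(231 - -243\right) = \left(-8 + 7^{2}\right) + 316 \left(231 - -243\right) = \left(-8 + 49\right) + 316 \left(231 + 243\right) = 41 + 316 \cdot 474 = 41 + 149784 = 149825$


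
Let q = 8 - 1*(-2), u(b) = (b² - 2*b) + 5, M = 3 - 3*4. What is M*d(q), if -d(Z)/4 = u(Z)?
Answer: 3060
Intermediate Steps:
M = -9 (M = 3 - 12 = -9)
u(b) = 5 + b² - 2*b
q = 10 (q = 8 + 2 = 10)
d(Z) = -20 - 4*Z² + 8*Z (d(Z) = -4*(5 + Z² - 2*Z) = -20 - 4*Z² + 8*Z)
M*d(q) = -9*(-20 - 4*10² + 8*10) = -9*(-20 - 4*100 + 80) = -9*(-20 - 400 + 80) = -9*(-340) = 3060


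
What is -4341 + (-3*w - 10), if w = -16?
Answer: -4303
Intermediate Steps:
-4341 + (-3*w - 10) = -4341 + (-3*(-16) - 10) = -4341 + (48 - 10) = -4341 + 38 = -4303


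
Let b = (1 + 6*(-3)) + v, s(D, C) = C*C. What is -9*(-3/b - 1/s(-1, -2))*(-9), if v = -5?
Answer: -405/44 ≈ -9.2045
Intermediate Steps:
s(D, C) = C²
b = -22 (b = (1 + 6*(-3)) - 5 = (1 - 18) - 5 = -17 - 5 = -22)
-9*(-3/b - 1/s(-1, -2))*(-9) = -9*(-3/(-22) - 1/((-2)²))*(-9) = -9*(-3*(-1/22) - 1/4)*(-9) = -9*(3/22 - 1*¼)*(-9) = -9*(3/22 - ¼)*(-9) = -9*(-5/44)*(-9) = (45/44)*(-9) = -405/44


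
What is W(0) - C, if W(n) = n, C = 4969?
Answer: -4969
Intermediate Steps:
W(0) - C = 0 - 1*4969 = 0 - 4969 = -4969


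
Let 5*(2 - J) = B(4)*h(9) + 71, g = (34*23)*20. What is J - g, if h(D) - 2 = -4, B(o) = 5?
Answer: -78251/5 ≈ -15650.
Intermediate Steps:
h(D) = -2 (h(D) = 2 - 4 = -2)
g = 15640 (g = 782*20 = 15640)
J = -51/5 (J = 2 - (5*(-2) + 71)/5 = 2 - (-10 + 71)/5 = 2 - ⅕*61 = 2 - 61/5 = -51/5 ≈ -10.200)
J - g = -51/5 - 1*15640 = -51/5 - 15640 = -78251/5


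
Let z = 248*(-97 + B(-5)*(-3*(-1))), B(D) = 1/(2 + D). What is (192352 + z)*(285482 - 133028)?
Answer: 25619589792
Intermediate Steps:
z = -24304 (z = 248*(-97 + (-3*(-1))/(2 - 5)) = 248*(-97 + 3/(-3)) = 248*(-97 - ⅓*3) = 248*(-97 - 1) = 248*(-98) = -24304)
(192352 + z)*(285482 - 133028) = (192352 - 24304)*(285482 - 133028) = 168048*152454 = 25619589792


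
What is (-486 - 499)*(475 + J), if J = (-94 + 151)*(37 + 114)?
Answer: -8945770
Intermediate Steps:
J = 8607 (J = 57*151 = 8607)
(-486 - 499)*(475 + J) = (-486 - 499)*(475 + 8607) = -985*9082 = -8945770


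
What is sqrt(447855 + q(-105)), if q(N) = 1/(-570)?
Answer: sqrt(145508088930)/570 ≈ 669.22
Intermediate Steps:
q(N) = -1/570
sqrt(447855 + q(-105)) = sqrt(447855 - 1/570) = sqrt(255277349/570) = sqrt(145508088930)/570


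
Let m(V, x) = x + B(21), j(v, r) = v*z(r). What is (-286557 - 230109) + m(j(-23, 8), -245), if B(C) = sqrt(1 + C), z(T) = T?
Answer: -516911 + sqrt(22) ≈ -5.1691e+5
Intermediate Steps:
j(v, r) = r*v (j(v, r) = v*r = r*v)
m(V, x) = x + sqrt(22) (m(V, x) = x + sqrt(1 + 21) = x + sqrt(22))
(-286557 - 230109) + m(j(-23, 8), -245) = (-286557 - 230109) + (-245 + sqrt(22)) = -516666 + (-245 + sqrt(22)) = -516911 + sqrt(22)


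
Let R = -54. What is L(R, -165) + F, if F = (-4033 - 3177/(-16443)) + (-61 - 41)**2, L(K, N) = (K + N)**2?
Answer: 99264917/1827 ≈ 54332.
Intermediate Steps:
F = 11640170/1827 (F = (-4033 - 3177*(-1/16443)) + (-102)**2 = (-4033 + 353/1827) + 10404 = -7367938/1827 + 10404 = 11640170/1827 ≈ 6371.2)
L(R, -165) + F = (-54 - 165)**2 + 11640170/1827 = (-219)**2 + 11640170/1827 = 47961 + 11640170/1827 = 99264917/1827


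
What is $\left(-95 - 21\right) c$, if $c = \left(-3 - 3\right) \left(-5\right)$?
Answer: $-3480$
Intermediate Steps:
$c = 30$ ($c = \left(-6\right) \left(-5\right) = 30$)
$\left(-95 - 21\right) c = \left(-95 - 21\right) 30 = \left(-116\right) 30 = -3480$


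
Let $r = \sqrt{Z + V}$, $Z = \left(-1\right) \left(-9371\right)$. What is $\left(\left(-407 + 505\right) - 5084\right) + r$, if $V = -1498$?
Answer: $-4986 + \sqrt{7873} \approx -4897.3$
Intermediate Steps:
$Z = 9371$
$r = \sqrt{7873}$ ($r = \sqrt{9371 - 1498} = \sqrt{7873} \approx 88.73$)
$\left(\left(-407 + 505\right) - 5084\right) + r = \left(\left(-407 + 505\right) - 5084\right) + \sqrt{7873} = \left(98 - 5084\right) + \sqrt{7873} = -4986 + \sqrt{7873}$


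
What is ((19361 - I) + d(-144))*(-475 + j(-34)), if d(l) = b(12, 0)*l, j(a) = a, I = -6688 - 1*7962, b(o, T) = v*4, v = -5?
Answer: -18777519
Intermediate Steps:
b(o, T) = -20 (b(o, T) = -5*4 = -20)
I = -14650 (I = -6688 - 7962 = -14650)
d(l) = -20*l
((19361 - I) + d(-144))*(-475 + j(-34)) = ((19361 - 1*(-14650)) - 20*(-144))*(-475 - 34) = ((19361 + 14650) + 2880)*(-509) = (34011 + 2880)*(-509) = 36891*(-509) = -18777519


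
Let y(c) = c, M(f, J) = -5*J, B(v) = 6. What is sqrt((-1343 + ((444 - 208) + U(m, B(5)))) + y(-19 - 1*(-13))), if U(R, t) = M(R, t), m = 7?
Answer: 3*I*sqrt(127) ≈ 33.808*I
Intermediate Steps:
U(R, t) = -5*t
sqrt((-1343 + ((444 - 208) + U(m, B(5)))) + y(-19 - 1*(-13))) = sqrt((-1343 + ((444 - 208) - 5*6)) + (-19 - 1*(-13))) = sqrt((-1343 + (236 - 30)) + (-19 + 13)) = sqrt((-1343 + 206) - 6) = sqrt(-1137 - 6) = sqrt(-1143) = 3*I*sqrt(127)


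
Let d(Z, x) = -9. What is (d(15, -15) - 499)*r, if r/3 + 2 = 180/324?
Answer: 6604/3 ≈ 2201.3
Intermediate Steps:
r = -13/3 (r = -6 + 3*(180/324) = -6 + 3*(180*(1/324)) = -6 + 3*(5/9) = -6 + 5/3 = -13/3 ≈ -4.3333)
(d(15, -15) - 499)*r = (-9 - 499)*(-13/3) = -508*(-13/3) = 6604/3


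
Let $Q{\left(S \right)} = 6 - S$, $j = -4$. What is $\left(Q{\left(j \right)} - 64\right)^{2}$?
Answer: $2916$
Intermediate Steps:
$\left(Q{\left(j \right)} - 64\right)^{2} = \left(\left(6 - -4\right) - 64\right)^{2} = \left(\left(6 + 4\right) - 64\right)^{2} = \left(10 - 64\right)^{2} = \left(-54\right)^{2} = 2916$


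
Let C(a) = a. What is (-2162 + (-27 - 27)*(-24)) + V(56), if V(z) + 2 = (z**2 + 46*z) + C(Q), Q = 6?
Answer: 4850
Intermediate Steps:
V(z) = 4 + z**2 + 46*z (V(z) = -2 + ((z**2 + 46*z) + 6) = -2 + (6 + z**2 + 46*z) = 4 + z**2 + 46*z)
(-2162 + (-27 - 27)*(-24)) + V(56) = (-2162 + (-27 - 27)*(-24)) + (4 + 56**2 + 46*56) = (-2162 - 54*(-24)) + (4 + 3136 + 2576) = (-2162 + 1296) + 5716 = -866 + 5716 = 4850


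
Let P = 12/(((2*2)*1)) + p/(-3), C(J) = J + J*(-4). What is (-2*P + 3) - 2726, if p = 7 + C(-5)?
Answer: -8143/3 ≈ -2714.3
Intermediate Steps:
C(J) = -3*J (C(J) = J - 4*J = -3*J)
p = 22 (p = 7 - 3*(-5) = 7 + 15 = 22)
P = -13/3 (P = 12/(((2*2)*1)) + 22/(-3) = 12/((4*1)) + 22*(-1/3) = 12/4 - 22/3 = 12*(1/4) - 22/3 = 3 - 22/3 = -13/3 ≈ -4.3333)
(-2*P + 3) - 2726 = (-2*(-13/3) + 3) - 2726 = (26/3 + 3) - 2726 = 35/3 - 2726 = -8143/3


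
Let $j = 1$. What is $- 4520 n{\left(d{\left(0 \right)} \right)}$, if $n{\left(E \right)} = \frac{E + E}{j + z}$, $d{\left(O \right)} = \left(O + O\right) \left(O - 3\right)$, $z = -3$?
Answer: $0$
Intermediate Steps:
$d{\left(O \right)} = 2 O \left(-3 + O\right)$
$n{\left(E \right)} = - E$ ($n{\left(E \right)} = \frac{E + E}{1 - 3} = \frac{2 E}{-2} = 2 E \left(- \frac{1}{2}\right) = - E$)
$- 4520 n{\left(d{\left(0 \right)} \right)} = - 4520 \left(- 2 \cdot 0 \left(-3 + 0\right)\right) = - 4520 \left(- 2 \cdot 0 \left(-3\right)\right) = - 4520 \left(\left(-1\right) 0\right) = \left(-4520\right) 0 = 0$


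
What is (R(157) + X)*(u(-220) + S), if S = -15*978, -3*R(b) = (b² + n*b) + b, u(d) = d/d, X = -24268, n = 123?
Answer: 1715114149/3 ≈ 5.7170e+8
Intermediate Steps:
u(d) = 1
R(b) = -124*b/3 - b²/3 (R(b) = -((b² + 123*b) + b)/3 = -(b² + 124*b)/3 = -124*b/3 - b²/3)
S = -14670
(R(157) + X)*(u(-220) + S) = (-⅓*157*(124 + 157) - 24268)*(1 - 14670) = (-⅓*157*281 - 24268)*(-14669) = (-44117/3 - 24268)*(-14669) = -116921/3*(-14669) = 1715114149/3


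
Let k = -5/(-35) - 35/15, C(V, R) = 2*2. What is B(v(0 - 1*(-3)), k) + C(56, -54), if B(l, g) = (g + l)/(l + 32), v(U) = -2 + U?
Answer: 2747/693 ≈ 3.9639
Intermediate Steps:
C(V, R) = 4
k = -46/21 (k = -5*(-1/35) - 35*1/15 = ⅐ - 7/3 = -46/21 ≈ -2.1905)
B(l, g) = (g + l)/(32 + l)
B(v(0 - 1*(-3)), k) + C(56, -54) = (-46/21 + (-2 + (0 - 1*(-3))))/(32 + (-2 + (0 - 1*(-3)))) + 4 = (-46/21 + (-2 + (0 + 3)))/(32 + (-2 + (0 + 3))) + 4 = (-46/21 + (-2 + 3))/(32 + (-2 + 3)) + 4 = (-46/21 + 1)/(32 + 1) + 4 = -25/21/33 + 4 = (1/33)*(-25/21) + 4 = -25/693 + 4 = 2747/693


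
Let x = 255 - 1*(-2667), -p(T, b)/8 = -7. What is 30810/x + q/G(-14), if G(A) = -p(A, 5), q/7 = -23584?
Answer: 1440811/487 ≈ 2958.5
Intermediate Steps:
q = -165088 (q = 7*(-23584) = -165088)
p(T, b) = 56 (p(T, b) = -8*(-7) = 56)
G(A) = -56 (G(A) = -1*56 = -56)
x = 2922 (x = 255 + 2667 = 2922)
30810/x + q/G(-14) = 30810/2922 - 165088/(-56) = 30810*(1/2922) - 165088*(-1/56) = 5135/487 + 2948 = 1440811/487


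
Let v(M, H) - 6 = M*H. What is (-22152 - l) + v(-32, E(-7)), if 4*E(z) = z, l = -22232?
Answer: 142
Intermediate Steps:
E(z) = z/4
v(M, H) = 6 + H*M (v(M, H) = 6 + M*H = 6 + H*M)
(-22152 - l) + v(-32, E(-7)) = (-22152 - 1*(-22232)) + (6 + ((¼)*(-7))*(-32)) = (-22152 + 22232) + (6 - 7/4*(-32)) = 80 + (6 + 56) = 80 + 62 = 142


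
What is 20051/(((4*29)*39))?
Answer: 20051/4524 ≈ 4.4321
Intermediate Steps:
20051/(((4*29)*39)) = 20051/((116*39)) = 20051/4524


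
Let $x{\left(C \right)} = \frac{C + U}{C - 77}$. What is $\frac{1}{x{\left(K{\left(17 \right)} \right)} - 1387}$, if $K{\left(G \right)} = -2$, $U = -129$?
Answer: $- \frac{79}{109442} \approx -0.00072184$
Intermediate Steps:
$x{\left(C \right)} = \frac{-129 + C}{-77 + C}$ ($x{\left(C \right)} = \frac{C - 129}{C - 77} = \frac{-129 + C}{-77 + C}$)
$\frac{1}{x{\left(K{\left(17 \right)} \right)} - 1387} = \frac{1}{\frac{-129 - 2}{-77 - 2} - 1387} = \frac{1}{\frac{1}{-79} \left(-131\right) - 1387} = \frac{1}{\left(- \frac{1}{79}\right) \left(-131\right) - 1387} = \frac{1}{\frac{131}{79} - 1387} = \frac{1}{- \frac{109442}{79}} = - \frac{79}{109442}$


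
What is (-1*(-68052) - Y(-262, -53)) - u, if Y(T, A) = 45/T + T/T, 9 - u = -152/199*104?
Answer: 3543441055/52138 ≈ 67963.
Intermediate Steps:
u = 17599/199 (u = 9 - (-152/199)*104 = 9 - (-152*1/199)*104 = 9 - (-152)*104/199 = 9 - 1*(-15808/199) = 9 + 15808/199 = 17599/199 ≈ 88.437)
Y(T, A) = 1 + 45/T (Y(T, A) = 45/T + 1 = 1 + 45/T)
(-1*(-68052) - Y(-262, -53)) - u = (-1*(-68052) - (45 - 262)/(-262)) - 1*17599/199 = (68052 - (-1)*(-217)/262) - 17599/199 = (68052 - 1*217/262) - 17599/199 = (68052 - 217/262) - 17599/199 = 17829407/262 - 17599/199 = 3543441055/52138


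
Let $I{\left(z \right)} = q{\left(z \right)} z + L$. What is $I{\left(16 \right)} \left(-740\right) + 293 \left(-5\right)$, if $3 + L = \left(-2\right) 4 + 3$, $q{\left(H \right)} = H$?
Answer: $-184985$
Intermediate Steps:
$L = -8$ ($L = -3 + \left(\left(-2\right) 4 + 3\right) = -3 + \left(-8 + 3\right) = -3 - 5 = -8$)
$I{\left(z \right)} = -8 + z^{2}$ ($I{\left(z \right)} = z z - 8 = z^{2} - 8 = -8 + z^{2}$)
$I{\left(16 \right)} \left(-740\right) + 293 \left(-5\right) = \left(-8 + 16^{2}\right) \left(-740\right) + 293 \left(-5\right) = \left(-8 + 256\right) \left(-740\right) - 1465 = 248 \left(-740\right) - 1465 = -183520 - 1465 = -184985$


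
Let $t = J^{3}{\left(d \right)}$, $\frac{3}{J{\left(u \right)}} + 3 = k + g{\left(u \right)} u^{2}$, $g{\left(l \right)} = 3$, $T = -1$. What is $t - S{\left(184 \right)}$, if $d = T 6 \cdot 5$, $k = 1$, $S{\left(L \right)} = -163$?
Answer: $\frac{3201204659923}{19639292392} \approx 163.0$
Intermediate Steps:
$d = -30$ ($d = \left(-1\right) 6 \cdot 5 = \left(-6\right) 5 = -30$)
$J{\left(u \right)} = \frac{3}{-2 + 3 u^{2}}$ ($J{\left(u \right)} = \frac{3}{-3 + \left(1 + 3 u^{2}\right)} = \frac{3}{-2 + 3 u^{2}}$)
$t = \frac{27}{19639292392}$ ($t = \left(\frac{3}{-2 + 3 \left(-30\right)^{2}}\right)^{3} = \left(\frac{3}{-2 + 3 \cdot 900}\right)^{3} = \left(\frac{3}{-2 + 2700}\right)^{3} = \left(\frac{3}{2698}\right)^{3} = \frac{27}{19639292392} \approx 1.3748 \cdot 10^{-9}$)
$t - S{\left(184 \right)} = \frac{27}{19639292392} - -163 = \frac{27}{19639292392} + 163 = \frac{3201204659923}{19639292392}$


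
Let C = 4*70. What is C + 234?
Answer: 514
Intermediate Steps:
C = 280
C + 234 = 280 + 234 = 514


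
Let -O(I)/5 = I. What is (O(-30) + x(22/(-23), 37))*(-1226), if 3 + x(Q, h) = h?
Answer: -225584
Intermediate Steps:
x(Q, h) = -3 + h
O(I) = -5*I
(O(-30) + x(22/(-23), 37))*(-1226) = (-5*(-30) + (-3 + 37))*(-1226) = (150 + 34)*(-1226) = 184*(-1226) = -225584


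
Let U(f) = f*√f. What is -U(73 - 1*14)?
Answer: -59*√59 ≈ -453.19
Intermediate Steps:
U(f) = f^(3/2)
-U(73 - 1*14) = -(73 - 1*14)^(3/2) = -(73 - 14)^(3/2) = -59^(3/2) = -59*√59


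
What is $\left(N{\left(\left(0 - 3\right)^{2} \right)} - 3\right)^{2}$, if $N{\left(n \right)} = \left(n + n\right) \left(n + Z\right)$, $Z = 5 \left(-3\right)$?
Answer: $12321$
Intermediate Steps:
$Z = -15$
$N{\left(n \right)} = 2 n \left(-15 + n\right)$ ($N{\left(n \right)} = \left(n + n\right) \left(n - 15\right) = 2 n \left(-15 + n\right)$)
$\left(N{\left(\left(0 - 3\right)^{2} \right)} - 3\right)^{2} = \left(2 \left(0 - 3\right)^{2} \left(-15 + \left(0 - 3\right)^{2}\right) - 3\right)^{2} = \left(2 \left(-3\right)^{2} \left(-15 + \left(-3\right)^{2}\right) - 3\right)^{2} = \left(2 \cdot 9 \left(-15 + 9\right) - 3\right)^{2} = \left(2 \cdot 9 \left(-6\right) - 3\right)^{2} = \left(-108 - 3\right)^{2} = \left(-111\right)^{2} = 12321$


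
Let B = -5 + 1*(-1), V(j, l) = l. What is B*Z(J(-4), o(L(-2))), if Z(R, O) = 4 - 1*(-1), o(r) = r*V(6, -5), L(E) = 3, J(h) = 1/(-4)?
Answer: -30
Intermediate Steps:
J(h) = -1/4 (J(h) = 1*(-1/4) = -1/4)
o(r) = -5*r (o(r) = r*(-5) = -5*r)
Z(R, O) = 5 (Z(R, O) = 4 + 1 = 5)
B = -6 (B = -5 - 1 = -6)
B*Z(J(-4), o(L(-2))) = -6*5 = -30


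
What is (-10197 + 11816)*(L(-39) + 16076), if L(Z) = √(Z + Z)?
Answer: 26027044 + 1619*I*√78 ≈ 2.6027e+7 + 14299.0*I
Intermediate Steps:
L(Z) = √2*√Z (L(Z) = √(2*Z) = √2*√Z)
(-10197 + 11816)*(L(-39) + 16076) = (-10197 + 11816)*(√2*√(-39) + 16076) = 1619*(√2*(I*√39) + 16076) = 1619*(I*√78 + 16076) = 1619*(16076 + I*√78) = 26027044 + 1619*I*√78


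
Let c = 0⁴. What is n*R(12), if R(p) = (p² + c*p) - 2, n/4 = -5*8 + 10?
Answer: -17040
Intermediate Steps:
n = -120 (n = 4*(-5*8 + 10) = 4*(-40 + 10) = 4*(-30) = -120)
c = 0
R(p) = -2 + p² (R(p) = (p² + 0*p) - 2 = (p² + 0) - 2 = p² - 2 = -2 + p²)
n*R(12) = -120*(-2 + 12²) = -120*(-2 + 144) = -120*142 = -17040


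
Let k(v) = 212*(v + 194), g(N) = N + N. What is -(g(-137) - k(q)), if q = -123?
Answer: 15326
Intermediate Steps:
g(N) = 2*N
k(v) = 41128 + 212*v (k(v) = 212*(194 + v) = 41128 + 212*v)
-(g(-137) - k(q)) = -(2*(-137) - (41128 + 212*(-123))) = -(-274 - (41128 - 26076)) = -(-274 - 1*15052) = -(-274 - 15052) = -1*(-15326) = 15326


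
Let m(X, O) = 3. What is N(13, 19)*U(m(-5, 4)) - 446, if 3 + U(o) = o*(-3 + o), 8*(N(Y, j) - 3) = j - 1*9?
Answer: -1835/4 ≈ -458.75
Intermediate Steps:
N(Y, j) = 15/8 + j/8 (N(Y, j) = 3 + (j - 1*9)/8 = 3 + (j - 9)/8 = 3 + (-9 + j)/8 = 3 + (-9/8 + j/8) = 15/8 + j/8)
U(o) = -3 + o*(-3 + o)
N(13, 19)*U(m(-5, 4)) - 446 = (15/8 + (⅛)*19)*(-3 + 3² - 3*3) - 446 = (15/8 + 19/8)*(-3 + 9 - 9) - 446 = (17/4)*(-3) - 446 = -51/4 - 446 = -1835/4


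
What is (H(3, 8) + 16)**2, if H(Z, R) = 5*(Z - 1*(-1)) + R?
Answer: 1936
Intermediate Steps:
H(Z, R) = 5 + R + 5*Z (H(Z, R) = 5*(Z + 1) + R = 5*(1 + Z) + R = (5 + 5*Z) + R = 5 + R + 5*Z)
(H(3, 8) + 16)**2 = ((5 + 8 + 5*3) + 16)**2 = ((5 + 8 + 15) + 16)**2 = (28 + 16)**2 = 44**2 = 1936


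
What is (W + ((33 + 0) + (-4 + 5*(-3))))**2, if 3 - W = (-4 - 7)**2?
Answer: 10816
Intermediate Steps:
W = -118 (W = 3 - (-4 - 7)**2 = 3 - 1*(-11)**2 = 3 - 1*121 = 3 - 121 = -118)
(W + ((33 + 0) + (-4 + 5*(-3))))**2 = (-118 + ((33 + 0) + (-4 + 5*(-3))))**2 = (-118 + (33 + (-4 - 15)))**2 = (-118 + (33 - 19))**2 = (-118 + 14)**2 = (-104)**2 = 10816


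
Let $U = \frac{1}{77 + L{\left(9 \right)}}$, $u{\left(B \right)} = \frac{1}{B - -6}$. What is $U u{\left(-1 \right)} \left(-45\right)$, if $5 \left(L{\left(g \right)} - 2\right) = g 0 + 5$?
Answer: $- \frac{9}{80} \approx -0.1125$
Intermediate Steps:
$L{\left(g \right)} = 3$ ($L{\left(g \right)} = 2 + \frac{g 0 + 5}{5} = 2 + \frac{0 + 5}{5} = 2 + \frac{1}{5} \cdot 5 = 2 + 1 = 3$)
$u{\left(B \right)} = \frac{1}{6 + B}$ ($u{\left(B \right)} = \frac{1}{B + 6} = \frac{1}{6 + B}$)
$U = \frac{1}{80}$ ($U = \frac{1}{77 + 3} = \frac{1}{80} \approx 0.0125$)
$U u{\left(-1 \right)} \left(-45\right) = \frac{1}{80 \left(6 - 1\right)} \left(-45\right) = \frac{1}{80 \cdot 5} \left(-45\right) = \frac{1}{80} \cdot \frac{1}{5} \left(-45\right) = \frac{1}{400} \left(-45\right) = - \frac{9}{80}$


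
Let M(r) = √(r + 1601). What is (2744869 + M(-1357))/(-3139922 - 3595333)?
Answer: -2744869/6735255 - 2*√61/6735255 ≈ -0.40754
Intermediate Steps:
M(r) = √(1601 + r)
(2744869 + M(-1357))/(-3139922 - 3595333) = (2744869 + √(1601 - 1357))/(-3139922 - 3595333) = (2744869 + √244)/(-6735255) = (2744869 + 2*√61)*(-1/6735255) = -2744869/6735255 - 2*√61/6735255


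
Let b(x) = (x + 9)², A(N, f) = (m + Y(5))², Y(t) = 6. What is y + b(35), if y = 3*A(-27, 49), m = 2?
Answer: 2128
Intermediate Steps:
A(N, f) = 64 (A(N, f) = (2 + 6)² = 8² = 64)
b(x) = (9 + x)²
y = 192 (y = 3*64 = 192)
y + b(35) = 192 + (9 + 35)² = 192 + 44² = 192 + 1936 = 2128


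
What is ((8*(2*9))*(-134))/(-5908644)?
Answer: 536/164129 ≈ 0.0032657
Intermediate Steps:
((8*(2*9))*(-134))/(-5908644) = ((8*18)*(-134))*(-1/5908644) = (144*(-134))*(-1/5908644) = -19296*(-1/5908644) = 536/164129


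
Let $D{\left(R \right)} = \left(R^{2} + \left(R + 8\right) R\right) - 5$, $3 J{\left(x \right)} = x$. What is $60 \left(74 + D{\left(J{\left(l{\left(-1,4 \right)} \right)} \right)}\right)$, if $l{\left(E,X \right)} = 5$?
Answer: $\frac{15820}{3} \approx 5273.3$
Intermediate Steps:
$J{\left(x \right)} = \frac{x}{3}$
$D{\left(R \right)} = -5 + R^{2} + R \left(8 + R\right)$ ($D{\left(R \right)} = \left(R^{2} + \left(8 + R\right) R\right) - 5 = \left(R^{2} + R \left(8 + R\right)\right) - 5 = -5 + R^{2} + R \left(8 + R\right)$)
$60 \left(74 + D{\left(J{\left(l{\left(-1,4 \right)} \right)} \right)}\right) = 60 \left(74 + \left(-5 + 2 \left(\frac{1}{3} \cdot 5\right)^{2} + 8 \cdot \frac{1}{3} \cdot 5\right)\right) = 60 \left(74 + \left(-5 + 2 \left(\frac{5}{3}\right)^{2} + 8 \cdot \frac{5}{3}\right)\right) = 60 \left(74 + \left(-5 + 2 \cdot \frac{25}{9} + \frac{40}{3}\right)\right) = 60 \left(74 + \left(-5 + \frac{50}{9} + \frac{40}{3}\right)\right) = 60 \left(74 + \frac{125}{9}\right) = 60 \cdot \frac{791}{9} = \frac{15820}{3}$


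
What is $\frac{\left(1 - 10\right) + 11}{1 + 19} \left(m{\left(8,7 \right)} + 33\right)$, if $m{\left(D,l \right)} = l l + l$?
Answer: $\frac{89}{10} \approx 8.9$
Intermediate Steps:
$m{\left(D,l \right)} = l + l^{2}$ ($m{\left(D,l \right)} = l^{2} + l = l + l^{2}$)
$\frac{\left(1 - 10\right) + 11}{1 + 19} \left(m{\left(8,7 \right)} + 33\right) = \frac{\left(1 - 10\right) + 11}{1 + 19} \left(7 \left(1 + 7\right) + 33\right) = \frac{\left(1 - 10\right) + 11}{20} \left(7 \cdot 8 + 33\right) = \left(-9 + 11\right) \frac{1}{20} \left(56 + 33\right) = 2 \cdot \frac{1}{20} \cdot 89 = \frac{1}{10} \cdot 89 = \frac{89}{10}$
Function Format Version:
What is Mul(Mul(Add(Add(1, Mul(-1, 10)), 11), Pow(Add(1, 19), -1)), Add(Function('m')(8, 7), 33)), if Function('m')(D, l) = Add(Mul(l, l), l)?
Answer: Rational(89, 10) ≈ 8.9000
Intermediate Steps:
Function('m')(D, l) = Add(l, Pow(l, 2)) (Function('m')(D, l) = Add(Pow(l, 2), l) = Add(l, Pow(l, 2)))
Mul(Mul(Add(Add(1, Mul(-1, 10)), 11), Pow(Add(1, 19), -1)), Add(Function('m')(8, 7), 33)) = Mul(Mul(Add(Add(1, Mul(-1, 10)), 11), Pow(Add(1, 19), -1)), Add(Mul(7, Add(1, 7)), 33)) = Mul(Mul(Add(Add(1, -10), 11), Pow(20, -1)), Add(Mul(7, 8), 33)) = Mul(Mul(Add(-9, 11), Rational(1, 20)), Add(56, 33)) = Mul(Mul(2, Rational(1, 20)), 89) = Mul(Rational(1, 10), 89) = Rational(89, 10)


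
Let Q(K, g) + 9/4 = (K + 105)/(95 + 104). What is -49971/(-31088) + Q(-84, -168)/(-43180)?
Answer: 26837817189/16695849260 ≈ 1.6075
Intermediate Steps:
Q(K, g) = -1371/796 + K/199 (Q(K, g) = -9/4 + (K + 105)/(95 + 104) = -9/4 + (105 + K)/199 = -9/4 + (105 + K)*(1/199) = -9/4 + (105/199 + K/199) = -1371/796 + K/199)
-49971/(-31088) + Q(-84, -168)/(-43180) = -49971/(-31088) + (-1371/796 + (1/199)*(-84))/(-43180) = -49971*(-1/31088) + (-1371/796 - 84/199)*(-1/43180) = 49971/31088 - 1707/796*(-1/43180) = 49971/31088 + 1707/34371280 = 26837817189/16695849260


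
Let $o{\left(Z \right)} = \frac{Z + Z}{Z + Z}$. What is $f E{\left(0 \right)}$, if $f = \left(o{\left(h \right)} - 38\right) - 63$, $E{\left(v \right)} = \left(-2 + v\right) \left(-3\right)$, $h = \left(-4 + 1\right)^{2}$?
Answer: $-600$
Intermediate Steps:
$h = 9$ ($h = \left(-3\right)^{2} = 9$)
$E{\left(v \right)} = 6 - 3 v$
$o{\left(Z \right)} = 1$ ($o{\left(Z \right)} = \frac{2 Z}{2 Z} = 2 Z \frac{1}{2 Z} = 1$)
$f = -100$ ($f = \left(1 - 38\right) - 63 = -37 - 63 = -100$)
$f E{\left(0 \right)} = - 100 \left(6 - 0\right) = - 100 \left(6 + 0\right) = \left(-100\right) 6 = -600$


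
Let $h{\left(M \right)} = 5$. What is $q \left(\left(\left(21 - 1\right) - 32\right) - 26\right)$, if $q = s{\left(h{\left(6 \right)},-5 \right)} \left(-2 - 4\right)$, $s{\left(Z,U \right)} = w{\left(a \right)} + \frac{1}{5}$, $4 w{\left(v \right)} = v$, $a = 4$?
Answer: $\frac{1368}{5} \approx 273.6$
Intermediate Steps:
$w{\left(v \right)} = \frac{v}{4}$
$s{\left(Z,U \right)} = \frac{6}{5}$ ($s{\left(Z,U \right)} = \frac{1}{4} \cdot 4 + \frac{1}{5} = 1 + \frac{1}{5} = \frac{6}{5}$)
$q = - \frac{36}{5}$ ($q = \frac{6 \left(-2 - 4\right)}{5} = \frac{6}{5} \left(-6\right) = - \frac{36}{5} \approx -7.2$)
$q \left(\left(\left(21 - 1\right) - 32\right) - 26\right) = - \frac{36 \left(\left(\left(21 - 1\right) - 32\right) - 26\right)}{5} = - \frac{36 \left(\left(20 - 32\right) - 26\right)}{5} = - \frac{36 \left(-12 - 26\right)}{5} = \left(- \frac{36}{5}\right) \left(-38\right) = \frac{1368}{5}$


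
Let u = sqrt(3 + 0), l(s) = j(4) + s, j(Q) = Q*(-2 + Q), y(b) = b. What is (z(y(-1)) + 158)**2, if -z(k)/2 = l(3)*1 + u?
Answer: 18508 - 544*sqrt(3) ≈ 17566.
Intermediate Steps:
l(s) = 8 + s (l(s) = 4*(-2 + 4) + s = 4*2 + s = 8 + s)
u = sqrt(3) ≈ 1.7320
z(k) = -22 - 2*sqrt(3) (z(k) = -2*((8 + 3)*1 + sqrt(3)) = -2*(11*1 + sqrt(3)) = -2*(11 + sqrt(3)) = -22 - 2*sqrt(3))
(z(y(-1)) + 158)**2 = ((-22 - 2*sqrt(3)) + 158)**2 = (136 - 2*sqrt(3))**2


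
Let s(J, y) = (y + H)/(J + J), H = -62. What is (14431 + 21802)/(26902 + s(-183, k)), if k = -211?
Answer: 4420426/3282135 ≈ 1.3468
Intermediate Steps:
s(J, y) = (-62 + y)/(2*J) (s(J, y) = (y - 62)/(J + J) = (-62 + y)/((2*J)) = (-62 + y)*(1/(2*J)) = (-62 + y)/(2*J))
(14431 + 21802)/(26902 + s(-183, k)) = (14431 + 21802)/(26902 + (½)*(-62 - 211)/(-183)) = 36233/(26902 + (½)*(-1/183)*(-273)) = 36233/(26902 + 91/122) = 36233/(3282135/122) = 36233*(122/3282135) = 4420426/3282135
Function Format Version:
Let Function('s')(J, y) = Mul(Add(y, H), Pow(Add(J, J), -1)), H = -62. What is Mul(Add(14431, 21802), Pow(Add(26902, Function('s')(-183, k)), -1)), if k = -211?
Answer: Rational(4420426, 3282135) ≈ 1.3468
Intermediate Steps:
Function('s')(J, y) = Mul(Rational(1, 2), Pow(J, -1), Add(-62, y)) (Function('s')(J, y) = Mul(Add(y, -62), Pow(Add(J, J), -1)) = Mul(Add(-62, y), Pow(Mul(2, J), -1)) = Mul(Add(-62, y), Mul(Rational(1, 2), Pow(J, -1))) = Mul(Rational(1, 2), Pow(J, -1), Add(-62, y)))
Mul(Add(14431, 21802), Pow(Add(26902, Function('s')(-183, k)), -1)) = Mul(Add(14431, 21802), Pow(Add(26902, Mul(Rational(1, 2), Pow(-183, -1), Add(-62, -211))), -1)) = Mul(36233, Pow(Add(26902, Mul(Rational(1, 2), Rational(-1, 183), -273)), -1)) = Mul(36233, Pow(Add(26902, Rational(91, 122)), -1)) = Mul(36233, Pow(Rational(3282135, 122), -1)) = Mul(36233, Rational(122, 3282135)) = Rational(4420426, 3282135)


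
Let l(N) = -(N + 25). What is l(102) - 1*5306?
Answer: -5433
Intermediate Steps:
l(N) = -25 - N (l(N) = -(25 + N) = -25 - N)
l(102) - 1*5306 = (-25 - 1*102) - 1*5306 = (-25 - 102) - 5306 = -127 - 5306 = -5433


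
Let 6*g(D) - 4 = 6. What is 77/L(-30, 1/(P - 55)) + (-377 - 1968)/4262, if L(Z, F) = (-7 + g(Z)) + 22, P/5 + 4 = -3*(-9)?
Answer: 216818/53275 ≈ 4.0698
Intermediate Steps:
P = 115 (P = -20 + 5*(-3*(-9)) = -20 + 5*27 = -20 + 135 = 115)
g(D) = 5/3 (g(D) = 2/3 + (1/6)*6 = 2/3 + 1 = 5/3)
L(Z, F) = 50/3 (L(Z, F) = (-7 + 5/3) + 22 = -16/3 + 22 = 50/3)
77/L(-30, 1/(P - 55)) + (-377 - 1968)/4262 = 77/(50/3) + (-377 - 1968)/4262 = 77*(3/50) - 2345*1/4262 = 231/50 - 2345/4262 = 216818/53275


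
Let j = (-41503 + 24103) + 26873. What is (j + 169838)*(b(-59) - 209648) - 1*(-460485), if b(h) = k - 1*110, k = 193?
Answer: -37576849230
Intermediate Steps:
j = 9473 (j = -17400 + 26873 = 9473)
b(h) = 83 (b(h) = 193 - 1*110 = 193 - 110 = 83)
(j + 169838)*(b(-59) - 209648) - 1*(-460485) = (9473 + 169838)*(83 - 209648) - 1*(-460485) = 179311*(-209565) + 460485 = -37577309715 + 460485 = -37576849230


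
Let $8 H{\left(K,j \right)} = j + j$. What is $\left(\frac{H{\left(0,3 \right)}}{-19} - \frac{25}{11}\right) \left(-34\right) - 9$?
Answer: $\frac{29099}{418} \approx 69.615$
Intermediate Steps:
$H{\left(K,j \right)} = \frac{j}{4}$ ($H{\left(K,j \right)} = \frac{j + j}{8} = \frac{2 j}{8} = \frac{j}{4}$)
$\left(\frac{H{\left(0,3 \right)}}{-19} - \frac{25}{11}\right) \left(-34\right) - 9 = \left(\frac{\frac{1}{4} \cdot 3}{-19} - \frac{25}{11}\right) \left(-34\right) - 9 = \left(\frac{3}{4} \left(- \frac{1}{19}\right) - \frac{25}{11}\right) \left(-34\right) - 9 = \left(- \frac{3}{76} - \frac{25}{11}\right) \left(-34\right) - 9 = \left(- \frac{1933}{836}\right) \left(-34\right) - 9 = \frac{32861}{418} - 9 = \frac{29099}{418}$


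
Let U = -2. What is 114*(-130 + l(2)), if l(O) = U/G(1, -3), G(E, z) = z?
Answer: -14744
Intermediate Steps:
l(O) = 2/3 (l(O) = -2/(-3) = -2*(-1/3) = 2/3)
114*(-130 + l(2)) = 114*(-130 + 2/3) = 114*(-388/3) = -14744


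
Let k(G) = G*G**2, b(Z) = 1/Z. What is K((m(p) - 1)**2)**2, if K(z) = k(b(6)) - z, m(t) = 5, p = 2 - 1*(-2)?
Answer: 11937025/46656 ≈ 255.85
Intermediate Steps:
b(Z) = 1/Z
p = 4 (p = 2 + 2 = 4)
k(G) = G**3
K(z) = 1/216 - z (K(z) = (1/6)**3 - z = 1/216 - z)
K((m(p) - 1)**2)**2 = (1/216 - (5 - 1)**2)**2 = (1/216 - 1*4**2)**2 = (1/216 - 1*16)**2 = (1/216 - 16)**2 = (-3455/216)**2 = 11937025/46656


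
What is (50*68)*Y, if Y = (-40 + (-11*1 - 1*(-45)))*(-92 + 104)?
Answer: -244800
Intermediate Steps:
Y = -72 (Y = (-40 + (-11 + 45))*12 = (-40 + 34)*12 = -6*12 = -72)
(50*68)*Y = (50*68)*(-72) = 3400*(-72) = -244800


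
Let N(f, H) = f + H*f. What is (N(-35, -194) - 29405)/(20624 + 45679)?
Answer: -7550/22101 ≈ -0.34161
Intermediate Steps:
(N(-35, -194) - 29405)/(20624 + 45679) = (-35*(1 - 194) - 29405)/(20624 + 45679) = (-35*(-193) - 29405)/66303 = (6755 - 29405)*(1/66303) = -22650*1/66303 = -7550/22101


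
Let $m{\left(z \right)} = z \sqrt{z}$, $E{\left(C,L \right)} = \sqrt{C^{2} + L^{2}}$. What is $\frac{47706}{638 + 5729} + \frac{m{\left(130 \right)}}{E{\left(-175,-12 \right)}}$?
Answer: $\frac{47706}{6367} + \frac{130 \sqrt{3999970}}{30769} \approx 15.943$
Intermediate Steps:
$m{\left(z \right)} = z^{\frac{3}{2}}$
$\frac{47706}{638 + 5729} + \frac{m{\left(130 \right)}}{E{\left(-175,-12 \right)}} = \frac{47706}{638 + 5729} + \frac{130^{\frac{3}{2}}}{\sqrt{\left(-175\right)^{2} + \left(-12\right)^{2}}} = \frac{47706}{6367} + \frac{130 \sqrt{130}}{\sqrt{30625 + 144}} = 47706 \cdot \frac{1}{6367} + \frac{130 \sqrt{130}}{\sqrt{30769}} = \frac{47706}{6367} + 130 \sqrt{130} \frac{\sqrt{30769}}{30769} = \frac{47706}{6367} + \frac{130 \sqrt{3999970}}{30769}$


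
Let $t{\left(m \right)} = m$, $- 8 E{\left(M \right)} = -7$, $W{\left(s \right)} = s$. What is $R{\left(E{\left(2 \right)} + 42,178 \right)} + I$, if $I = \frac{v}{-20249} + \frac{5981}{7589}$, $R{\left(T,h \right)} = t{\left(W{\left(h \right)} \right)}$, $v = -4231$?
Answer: $\frac{27506417986}{153669661} \approx 179.0$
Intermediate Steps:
$E{\left(M \right)} = \frac{7}{8}$ ($E{\left(M \right)} = \left(- \frac{1}{8}\right) \left(-7\right) = \frac{7}{8}$)
$R{\left(T,h \right)} = h$
$I = \frac{153218328}{153669661}$ ($I = - \frac{4231}{-20249} + \frac{5981}{7589} = \left(-4231\right) \left(- \frac{1}{20249}\right) + 5981 \cdot \frac{1}{7589} = \frac{4231}{20249} + \frac{5981}{7589} = \frac{153218328}{153669661} \approx 0.99706$)
$R{\left(E{\left(2 \right)} + 42,178 \right)} + I = 178 + \frac{153218328}{153669661} = \frac{27506417986}{153669661}$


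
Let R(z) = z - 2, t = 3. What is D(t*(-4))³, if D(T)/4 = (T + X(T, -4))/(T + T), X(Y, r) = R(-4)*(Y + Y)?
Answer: -10648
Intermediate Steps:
R(z) = -2 + z
X(Y, r) = -12*Y (X(Y, r) = (-2 - 4)*(Y + Y) = -12*Y)
D(T) = -22 (D(T) = 4*((T - 12*T)/(T + T)) = 4*((-11*T)/((2*T))) = 4*((-11*T)*(1/(2*T))) = 4*(-11/2) = -22)
D(t*(-4))³ = (-22)³ = -10648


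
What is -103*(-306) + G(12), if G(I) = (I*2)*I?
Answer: 31806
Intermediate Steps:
G(I) = 2*I² (G(I) = (2*I)*I = 2*I²)
-103*(-306) + G(12) = -103*(-306) + 2*12² = 31518 + 2*144 = 31518 + 288 = 31806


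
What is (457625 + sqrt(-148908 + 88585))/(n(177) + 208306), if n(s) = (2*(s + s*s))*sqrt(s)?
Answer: -47663016625/329694629926 + 7208966625*sqrt(177)/164847314963 - 104153*I*sqrt(60323)/329694629926 + 15753*I*sqrt(10677171)/164847314963 ≈ 0.43724 + 0.00023467*I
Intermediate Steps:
n(s) = sqrt(s)*(2*s + 2*s**2) (n(s) = (2*(s + s**2))*sqrt(s) = (2*s + 2*s**2)*sqrt(s) = sqrt(s)*(2*s + 2*s**2))
(457625 + sqrt(-148908 + 88585))/(n(177) + 208306) = (457625 + sqrt(-148908 + 88585))/(2*177**(3/2)*(1 + 177) + 208306) = (457625 + sqrt(-60323))/(2*(177*sqrt(177))*178 + 208306) = (457625 + I*sqrt(60323))/(63012*sqrt(177) + 208306) = (457625 + I*sqrt(60323))/(208306 + 63012*sqrt(177))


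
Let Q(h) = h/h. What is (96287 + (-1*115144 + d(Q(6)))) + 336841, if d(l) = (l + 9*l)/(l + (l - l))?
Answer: 317994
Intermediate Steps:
Q(h) = 1
d(l) = 10 (d(l) = (10*l)/(l + 0) = (10*l)/l = 10)
(96287 + (-1*115144 + d(Q(6)))) + 336841 = (96287 + (-1*115144 + 10)) + 336841 = (96287 + (-115144 + 10)) + 336841 = (96287 - 115134) + 336841 = -18847 + 336841 = 317994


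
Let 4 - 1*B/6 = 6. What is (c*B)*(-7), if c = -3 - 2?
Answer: -420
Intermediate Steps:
B = -12 (B = 24 - 6*6 = 24 - 36 = -12)
c = -5
(c*B)*(-7) = -5*(-12)*(-7) = 60*(-7) = -420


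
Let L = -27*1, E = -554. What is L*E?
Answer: 14958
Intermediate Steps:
L = -27
L*E = -27*(-554) = 14958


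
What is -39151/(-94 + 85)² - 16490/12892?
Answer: -253035191/522126 ≈ -484.63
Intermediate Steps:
-39151/(-94 + 85)² - 16490/12892 = -39151/((-9)²) - 16490*1/12892 = -39151/81 - 8245/6446 = -253035191/522126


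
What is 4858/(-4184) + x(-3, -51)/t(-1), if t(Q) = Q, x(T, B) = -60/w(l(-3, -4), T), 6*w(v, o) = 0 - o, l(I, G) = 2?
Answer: 248611/2092 ≈ 118.84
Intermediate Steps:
w(v, o) = -o/6 (w(v, o) = (0 - o)/6 = (-o)/6 = -o/6)
x(T, B) = 360/T (x(T, B) = -60*(-6/T) = -(-360)/T = 360/T)
4858/(-4184) + x(-3, -51)/t(-1) = 4858/(-4184) + (360/(-3))/(-1) = 4858*(-1/4184) + (360*(-⅓))*(-1) = -2429/2092 - 120*(-1) = -2429/2092 + 120 = 248611/2092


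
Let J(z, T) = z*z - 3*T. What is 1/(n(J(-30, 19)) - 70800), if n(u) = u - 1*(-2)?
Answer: -1/69955 ≈ -1.4295e-5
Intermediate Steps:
J(z, T) = z² - 3*T
n(u) = 2 + u (n(u) = u + 2 = 2 + u)
1/(n(J(-30, 19)) - 70800) = 1/((2 + ((-30)² - 3*19)) - 70800) = 1/((2 + (900 - 57)) - 70800) = 1/((2 + 843) - 70800) = 1/(845 - 70800) = 1/(-69955) = -1/69955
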